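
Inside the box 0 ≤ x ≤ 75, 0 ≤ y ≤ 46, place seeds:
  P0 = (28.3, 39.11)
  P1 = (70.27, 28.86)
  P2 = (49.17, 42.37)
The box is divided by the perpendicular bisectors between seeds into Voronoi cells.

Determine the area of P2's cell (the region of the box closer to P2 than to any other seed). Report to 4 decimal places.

Area of P2's cell: 508.3203

1. box [0,75]×[0,46]: [(0, 0) (75, 0) (75, 46) (0, 46)]
2. ⊥bis P2·P0 via (38.735,40.74): [(45.0988, 0) (75, 0) (75, 46) (37.9134, 46)]  |A|=1540.7204
3. ⊥bis P2·P1 via (59.72,35.615): [(43.4941, 10.2732) (66.3694, 46) (37.9134, 46)]  |A|=508.3203
4. canonical 3-gon: [(43.4941, 10.2732) (66.3694, 46) (37.9134, 46)]
5. shoelace: 508.3203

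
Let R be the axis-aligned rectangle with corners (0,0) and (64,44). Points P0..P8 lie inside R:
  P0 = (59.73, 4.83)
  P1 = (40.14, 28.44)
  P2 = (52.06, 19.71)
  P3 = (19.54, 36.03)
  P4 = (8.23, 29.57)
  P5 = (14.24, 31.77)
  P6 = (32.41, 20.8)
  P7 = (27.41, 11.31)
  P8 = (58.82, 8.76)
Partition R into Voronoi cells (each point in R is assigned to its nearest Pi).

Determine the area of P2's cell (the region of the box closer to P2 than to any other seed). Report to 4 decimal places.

1. box [0,64]×[0,44]: [(0, 0) (64, 0) (64, 44) (0, 44)]
2. ⊥bis P2·P0 via (55.895,12.27): [(0, 0) (32.0909, 0) (64, 16.4478) (64, 44) (0, 44)]  |A|=2553.5829
3. ⊥bis P2·P1 via (46.1,24.075): [(28.4679, 0) (32.0909, 0) (64, 16.4478) (64, 44) (60.6927, 44)]  |A|=592.0495
4. ⊥bis P2·P3 via (35.8,27.87): [(28.4679, 0) (32.0909, 0) (64, 16.4478) (64, 44) (60.6927, 44)]  |A|=592.0495
5. ⊥bis P2·P4 via (30.145,24.64): [(28.4679, 0) (32.0909, 0) (64, 16.4478) (64, 44) (60.6927, 44)]  |A|=592.0495
6. ⊥bis P2·P5 via (33.15,25.74): [(28.4679, 0) (32.0909, 0) (64, 16.4478) (64, 44) (60.6927, 44)]  |A|=592.0495
7. ⊥bis P2·P6 via (42.235,20.255): [(42.1475, 18.6783) (41.377, 4.7866) (64, 16.4478) (64, 44) (60.6927, 44)]  |A|=495.5583
8. ⊥bis P2·P7 via (39.735,15.51): [(42.1475, 18.6783) (41.6587, 9.865) (43.0886, 5.6688) (64, 16.4478) (64, 44) (60.6927, 44)]  |A|=491.3364
9. ⊥bis P2·P8 via (55.44,14.235): [(42.1475, 18.6783) (41.6587, 9.865) (42.8237, 6.4463) (64, 19.5195) (64, 44) (60.6927, 44)]  |A|=449.2557
10. canonical 6-gon: [(42.1475, 18.6783) (41.6587, 9.865) (42.8237, 6.4463) (64, 19.5195) (64, 44) (60.6927, 44)]
11. shoelace: 449.2557

Area of P2's cell: 449.2557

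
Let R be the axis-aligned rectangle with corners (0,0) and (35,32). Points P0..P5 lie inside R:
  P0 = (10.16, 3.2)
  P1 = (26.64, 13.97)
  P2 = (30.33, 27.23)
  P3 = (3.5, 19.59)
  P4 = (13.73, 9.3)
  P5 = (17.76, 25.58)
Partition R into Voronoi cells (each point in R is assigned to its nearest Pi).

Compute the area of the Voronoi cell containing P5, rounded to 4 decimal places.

1. box [0,35]×[0,32]: [(0, 0) (35, 0) (35, 32) (0, 32)]
2. ⊥bis P5·P0 via (13.96,14.39): [(0, 19.1307) (35, 7.245) (35, 32) (0, 32)]  |A|=658.4251
3. ⊥bis P5·P1 via (22.2,19.775): [(0, 19.1307) (14.7907, 14.1079) (35, 29.5652) (35, 32) (0, 32)]  |A|=432.8876
4. ⊥bis P5·P2 via (24.045,26.405): [(0, 19.1307) (14.7907, 14.1079) (24.6675, 21.6623) (23.3106, 32) (0, 32)]  |A|=359.888
5. ⊥bis P5·P3 via (10.63,22.585): [(14.0911, 14.3455) (14.7907, 14.1079) (24.6675, 21.6623) (23.3106, 32) (6.6752, 32)]  |A|=210.2933
6. ⊥bis P5·P4 via (15.745,17.44): [(12.4484, 18.256) (18.3153, 16.8037) (24.6675, 21.6623) (23.3106, 32) (6.6752, 32)]  |A|=198.653
7. canonical 5-gon: [(12.4484, 18.256) (18.3153, 16.8037) (24.6675, 21.6623) (23.3106, 32) (6.6752, 32)]
8. shoelace: 198.653

Area of P5's cell: 198.6530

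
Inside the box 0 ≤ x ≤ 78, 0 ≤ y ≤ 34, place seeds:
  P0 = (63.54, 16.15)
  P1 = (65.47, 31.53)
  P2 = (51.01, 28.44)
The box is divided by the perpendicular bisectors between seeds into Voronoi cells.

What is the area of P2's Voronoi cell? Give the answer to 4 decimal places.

Area of P2's cell: 1716.6207

1. box [0,78]×[0,34]: [(0, 0) (78, 0) (78, 34) (0, 34)]
2. ⊥bis P2·P0 via (57.275,22.295): [(0, 0) (35.407, 0) (68.7558, 34) (0, 34)]  |A|=1770.7683
3. ⊥bis P2·P1 via (58.24,29.985): [(0, 0) (35.407, 0) (59.4167, 24.4785) (57.382, 34) (0, 34)]  |A|=1716.6207
4. canonical 5-gon: [(0, 0) (35.407, 0) (59.4167, 24.4785) (57.382, 34) (0, 34)]
5. shoelace: 1716.6207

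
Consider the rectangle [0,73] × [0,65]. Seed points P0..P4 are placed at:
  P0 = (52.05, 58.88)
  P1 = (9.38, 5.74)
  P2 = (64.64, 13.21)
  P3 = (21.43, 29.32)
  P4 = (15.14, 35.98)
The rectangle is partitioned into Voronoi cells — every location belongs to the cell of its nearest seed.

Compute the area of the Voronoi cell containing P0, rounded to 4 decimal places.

Area of P0's cell: 1166.1734

1. box [0,73]×[0,65]: [(0, 0) (73, 0) (73, 65) (0, 65)]
2. ⊥bis P0·P1 via (30.715,32.31): [(0, 56.9733) (70.953, 0) (73, 0) (73, 65) (0, 65)]  |A|=2723.7872
3. ⊥bis P0·P2 via (58.345,36.045): [(0, 56.9733) (34.3138, 29.4202) (73, 40.085) (73, 65) (0, 65)]  |A|=1918.3073
4. ⊥bis P0·P3 via (36.74,44.1): [(47.4229, 33.0341) (73, 40.085) (73, 65) (16.5635, 65)]  |A|=1220.65
5. ⊥bis P0·P4 via (33.595,47.43): [(33.7204, 47.2279) (47.4229, 33.0341) (73, 40.085) (73, 65) (22.6941, 65)]  |A|=1166.1734
6. canonical 5-gon: [(33.7204, 47.2279) (47.4229, 33.0341) (73, 40.085) (73, 65) (22.6941, 65)]
7. shoelace: 1166.1734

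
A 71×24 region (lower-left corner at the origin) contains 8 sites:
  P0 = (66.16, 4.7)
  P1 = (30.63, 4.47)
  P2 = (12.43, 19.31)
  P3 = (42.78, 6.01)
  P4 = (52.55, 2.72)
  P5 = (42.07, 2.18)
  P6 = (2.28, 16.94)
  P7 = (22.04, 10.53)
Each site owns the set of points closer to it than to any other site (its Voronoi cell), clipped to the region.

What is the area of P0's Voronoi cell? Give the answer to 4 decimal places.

1. box [0,71]×[0,24]: [(0, 0) (71, 0) (71, 24) (0, 24)]
2. ⊥bis P0·P1 via (48.395,4.585): [(48.4247, 0) (71, 0) (71, 24) (48.2693, 24)]  |A|=543.672
3. ⊥bis P0·P2 via (39.295,12.005): [(48.4247, 0) (71, 0) (71, 24) (48.2693, 24)]  |A|=543.672
4. ⊥bis P0·P3 via (54.47,5.355): [(54.17, 0) (71, 0) (71, 24) (55.5147, 24)]  |A|=387.7842
5. ⊥bis P0·P4 via (59.355,3.71): [(59.8947, 0) (71, 0) (71, 24) (56.4032, 24)]  |A|=308.425
6. ⊥bis P0·P5 via (54.115,3.44): [(59.8947, 0) (71, 0) (71, 24) (56.4032, 24)]  |A|=308.425
7. ⊥bis P0·P6 via (34.22,10.82): [(59.8947, 0) (71, 0) (71, 24) (56.4032, 24)]  |A|=308.425
8. ⊥bis P0·P7 via (44.1,7.615): [(59.8947, 0) (71, 0) (71, 24) (56.4032, 24)]  |A|=308.425
9. canonical 4-gon: [(59.8947, 0) (71, 0) (71, 24) (56.4032, 24)]
10. shoelace: 308.425

Area of P0's cell: 308.4250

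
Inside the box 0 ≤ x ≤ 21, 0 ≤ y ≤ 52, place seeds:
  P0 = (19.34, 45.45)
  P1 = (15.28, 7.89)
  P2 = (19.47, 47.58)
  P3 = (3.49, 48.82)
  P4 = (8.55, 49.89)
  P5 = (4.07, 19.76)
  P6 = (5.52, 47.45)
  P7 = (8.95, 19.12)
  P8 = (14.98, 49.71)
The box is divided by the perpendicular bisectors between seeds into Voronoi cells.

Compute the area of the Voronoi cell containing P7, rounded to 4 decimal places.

1. box [0,21]×[0,52]: [(0, 0) (21, 0) (21, 52) (0, 52)]
2. ⊥bis P7·P0 via (14.145,32.285): [(0, 37.8667) (0, 0) (21, 0) (21, 29.58)]  |A|=708.1902
3. ⊥bis P7·P1 via (12.115,13.505): [(0, 37.8667) (0, 6.6762) (21, 18.5132) (21, 29.58)]  |A|=443.702
4. ⊥bis P7·P2 via (14.21,33.35): [(0, 37.8667) (0, 6.6762) (21, 18.5132) (21, 29.58)]  |A|=443.702
5. ⊥bis P7·P3 via (6.22,33.97): [(8.7133, 34.4284) (0, 32.8265) (0, 6.6762) (21, 18.5132) (21, 29.58)]  |A|=421.7436
6. ⊥bis P7·P4 via (8.75,34.505): [(8.7133, 34.4284) (0, 32.8265) (0, 6.6762) (21, 18.5132) (21, 29.58)]  |A|=421.7436
7. ⊥bis P7·P5 via (6.51,19.44): [(8.7133, 34.4284) (8.4698, 34.3836) (5.2221, 9.6197) (21, 18.5132) (21, 29.58)]  |A|=251.1193
8. ⊥bis P7·P6 via (7.235,33.285): [(10.5835, 33.6904) (8.3433, 33.4192) (5.2221, 9.6197) (21, 18.5132) (21, 29.58)]  |A|=249.9246
9. ⊥bis P7·P8 via (11.965,34.415): [(10.5835, 33.6904) (8.3433, 33.4192) (5.2221, 9.6197) (21, 18.5132) (21, 29.58)]  |A|=249.9246
10. canonical 5-gon: [(10.5835, 33.6904) (8.3433, 33.4192) (5.2221, 9.6197) (21, 18.5132) (21, 29.58)]
11. shoelace: 249.9246

Area of P7's cell: 249.9246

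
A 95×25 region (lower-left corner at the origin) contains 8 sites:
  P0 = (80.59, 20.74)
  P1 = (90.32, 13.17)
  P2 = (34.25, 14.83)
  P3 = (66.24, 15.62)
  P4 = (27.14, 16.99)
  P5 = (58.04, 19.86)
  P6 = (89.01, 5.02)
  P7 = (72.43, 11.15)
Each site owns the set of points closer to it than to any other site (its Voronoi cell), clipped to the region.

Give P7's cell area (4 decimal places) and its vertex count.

1. box [0,95]×[0,25]: [(0, 0) (95, 0) (95, 25) (0, 25)]
2. ⊥bis P7·P0 via (76.51,15.945): [(0, 0) (95, 0) (95, 0.2121) (65.8682, 25) (0, 25)]  |A|=2013.9415
3. ⊥bis P7·P1 via (81.375,12.16): [(0, 0) (82.748, 0) (81.4193, 11.7678) (65.8682, 25) (0, 25)]  |A|=1940.4121
4. ⊥bis P7·P2 via (53.34,12.99): [(52.088, 0) (82.748, 0) (81.4193, 11.7678) (65.8682, 25) (54.4976, 25)]  |A|=608.0928
5. ⊥bis P7·P3 via (69.335,13.385): [(59.6693, 0) (82.748, 0) (81.4193, 11.7678) (73.2108, 18.7522)]  |A|=260.0462
6. ⊥bis P7·P4 via (49.785,14.07): [(59.6693, 0) (82.748, 0) (81.4193, 11.7678) (73.2108, 18.7522)]  |A|=260.0462
7. ⊥bis P7·P5 via (65.235,15.505): [(59.6693, 0) (82.748, 0) (81.4193, 11.7678) (73.2108, 18.7522)]  |A|=260.0462
8. ⊥bis P7·P6 via (80.72,8.085): [(59.6693, 0) (77.7308, 0) (81.5742, 10.3955) (81.4193, 11.7678) (73.2108, 18.7522)]  |A|=233.968
9. canonical 5-gon: [(59.6693, 0) (77.7308, 0) (81.5742, 10.3955) (81.4193, 11.7678) (73.2108, 18.7522)]
10. shoelace: 233.968

Area of P7's cell: 233.9680 (5 vertices)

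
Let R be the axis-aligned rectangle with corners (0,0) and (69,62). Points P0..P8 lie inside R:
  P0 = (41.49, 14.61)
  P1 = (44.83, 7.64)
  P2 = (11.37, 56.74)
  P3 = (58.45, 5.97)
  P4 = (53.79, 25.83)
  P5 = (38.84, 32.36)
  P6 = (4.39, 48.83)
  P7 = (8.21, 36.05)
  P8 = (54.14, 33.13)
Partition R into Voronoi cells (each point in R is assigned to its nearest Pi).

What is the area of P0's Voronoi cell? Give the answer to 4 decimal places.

1. box [0,69]×[0,62]: [(0, 0) (69, 0) (69, 62) (0, 62)]
2. ⊥bis P0·P1 via (43.16,11.125): [(0, 0) (19.9441, 0) (69, 23.5074) (69, 62) (0, 62)]  |A|=3701.4102
3. ⊥bis P0·P2 via (26.43,35.675): [(0, 16.7794) (0, 0) (19.9441, 0) (69, 23.5074) (69, 62) (63.2518, 62)]  |A|=2271.2683
4. ⊥bis P0·P3 via (49.97,10.29): [(0, 16.7794) (0, 0) (19.9441, 0) (52.7321, 15.7119) (69, 47.6452) (69, 62) (63.2518, 62)]  |A|=2074.9332
5. ⊥bis P0·P4 via (47.64,20.22): [(30.7347, 38.7526) (0, 16.7794) (0, 0) (19.9441, 0) (52.0503, 15.3852)]  |A|=1183.3876
6. ⊥bis P0·P5 via (40.165,23.485): [(44.1227, 24.0759) (1.2537, 17.6757) (0, 16.7794) (0, 0) (19.9441, 0) (52.0503, 15.3852)]  |A|=825.9575
7. ⊥bis P0·P6 via (22.94,31.72): [(44.1227, 24.0759) (11.3805, 19.1876) (0, 6.8493) (0, 0) (19.9441, 0) (52.0503, 15.3852)]  |A|=765.8626
8. ⊥bis P0·P7 via (24.85,25.33): [(44.1227, 24.0759) (21.9051, 20.7589) (8.5316, 0) (19.9441, 0) (52.0503, 15.3852)]  |A|=546.304
9. ⊥bis P0·P8 via (47.815,23.87): [(44.1227, 24.0759) (21.9051, 20.7589) (8.5316, 0) (19.9441, 0) (52.0503, 15.3852)]  |A|=546.304
10. canonical 5-gon: [(44.1227, 24.0759) (21.9051, 20.7589) (8.5316, 0) (19.9441, 0) (52.0503, 15.3852)]
11. shoelace: 546.304

Area of P0's cell: 546.3040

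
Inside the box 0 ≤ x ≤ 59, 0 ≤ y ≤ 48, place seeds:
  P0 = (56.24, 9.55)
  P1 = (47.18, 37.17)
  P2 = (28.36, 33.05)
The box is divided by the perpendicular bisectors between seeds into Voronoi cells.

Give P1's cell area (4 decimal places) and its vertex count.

1. box [0,59]×[0,48]: [(0, 0) (59, 0) (59, 48) (0, 48)]
2. ⊥bis P1·P0 via (51.71,23.36): [(0, 6.3979) (59, 25.7513) (59, 48) (0, 48)]  |A|=1883.5983
3. ⊥bis P1·P2 via (37.77,35.11): [(41.1039, 19.8809) (59, 25.7513) (59, 48) (34.9482, 48)]  |A|=537.2401
4. canonical 4-gon: [(41.1039, 19.8809) (59, 25.7513) (59, 48) (34.9482, 48)]
5. shoelace: 537.2401

Area of P1's cell: 537.2401 (4 vertices)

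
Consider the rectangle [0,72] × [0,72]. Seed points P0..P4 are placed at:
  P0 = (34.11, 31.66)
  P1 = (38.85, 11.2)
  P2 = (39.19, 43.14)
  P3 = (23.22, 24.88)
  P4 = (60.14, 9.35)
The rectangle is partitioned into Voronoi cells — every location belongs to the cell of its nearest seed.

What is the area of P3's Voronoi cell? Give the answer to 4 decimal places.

1. box [0,72]×[0,72]: [(0, 0) (72, 0) (72, 72) (0, 72)]
2. ⊥bis P3·P0 via (28.665,28.27): [(0, 0) (46.2656, 0) (1.4392, 72) (0, 72)]  |A|=1717.3716
3. ⊥bis P3·P1 via (31.035,18.04): [(0, 0) (15.2457, 0) (33.3718, 20.7099) (1.4392, 72) (0, 72)]  |A|=1396.1613
4. ⊥bis P3·P2 via (31.205,34.01): [(0, 61.3016) (0, 0) (15.2457, 0) (33.3718, 20.7099) (17.7828, 45.7489)]  |A|=1282.1473
5. ⊥bis P3·P4 via (41.68,17.115): [(0, 61.3016) (0, 0) (15.2457, 0) (33.3718, 20.7099) (17.7828, 45.7489)]  |A|=1282.1473
6. canonical 5-gon: [(0, 61.3016) (0, 0) (15.2457, 0) (33.3718, 20.7099) (17.7828, 45.7489)]
7. shoelace: 1282.1473

Area of P3's cell: 1282.1473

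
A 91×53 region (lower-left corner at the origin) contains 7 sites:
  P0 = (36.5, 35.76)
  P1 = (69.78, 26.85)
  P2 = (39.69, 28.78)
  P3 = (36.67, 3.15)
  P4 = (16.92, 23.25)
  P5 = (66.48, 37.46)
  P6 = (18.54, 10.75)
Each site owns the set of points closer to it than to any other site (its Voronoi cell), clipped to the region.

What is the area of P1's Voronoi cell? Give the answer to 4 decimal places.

1. box [0,91]×[0,53]: [(0, 0) (91, 0) (91, 53) (0, 53)]
2. ⊥bis P1·P0 via (53.14,31.305): [(44.7588, 0) (91, 0) (91, 53) (58.9484, 53)]  |A|=2074.761
3. ⊥bis P1·P2 via (54.735,27.815): [(55.5319, 40.239) (52.9509, 0) (91, 0) (91, 53) (58.9484, 53)]  |A|=1909.9389
4. ⊥bis P1·P3 via (53.225,15): [(55.5319, 40.239) (53.8565, 14.1178) (63.9619, 0) (91, 0) (91, 53) (58.9484, 53)]  |A|=1832.2131
5. ⊥bis P1·P4 via (43.35,25.05): [(55.5319, 40.239) (53.8565, 14.1178) (63.9619, 0) (91, 0) (91, 53) (58.9484, 53)]  |A|=1832.2131
6. ⊥bis P1·P5 via (68.13,32.155): [(54.7464, 27.9923) (53.8565, 14.1178) (63.9619, 0) (91, 0) (91, 39.2682)]  |A|=1166.6225
7. ⊥bis P1·P6 via (44.16,18.8): [(54.7464, 27.9923) (53.8565, 14.1178) (63.9619, 0) (91, 0) (91, 39.2682)]  |A|=1166.6225
8. canonical 5-gon: [(54.7464, 27.9923) (53.8565, 14.1178) (63.9619, 0) (91, 0) (91, 39.2682)]
9. shoelace: 1166.6225

Area of P1's cell: 1166.6225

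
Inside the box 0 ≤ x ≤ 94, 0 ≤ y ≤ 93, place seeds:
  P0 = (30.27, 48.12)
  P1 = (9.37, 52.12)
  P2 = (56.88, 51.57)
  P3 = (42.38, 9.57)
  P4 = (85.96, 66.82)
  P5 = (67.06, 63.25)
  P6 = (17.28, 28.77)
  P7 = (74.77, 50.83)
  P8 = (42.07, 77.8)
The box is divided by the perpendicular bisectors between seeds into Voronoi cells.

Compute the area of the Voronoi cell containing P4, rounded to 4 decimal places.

1. box [0,94]×[0,93]: [(0, 0) (94, 0) (94, 93) (0, 93)]
2. ⊥bis P4·P0 via (58.115,57.47): [(77.4127, 0) (94, 0) (94, 93) (46.1845, 93)]  |A|=2994.7313
3. ⊥bis P4·P1 via (47.665,59.47): [(77.4127, 0) (94, 0) (94, 93) (46.1845, 93)]  |A|=2994.7313
4. ⊥bis P4·P2 via (71.42,59.195): [(94, 16.1375) (94, 93) (53.6921, 93)]  |A|=1549.0809
5. ⊥bis P4·P3 via (64.17,38.195): [(94, 16.1375) (94, 93) (53.6921, 93)]  |A|=1549.0809
6. ⊥bis P4·P5 via (76.51,65.035): [(81.0996, 40.7371) (94, 16.1375) (94, 93) (71.2277, 93)]  |A|=1090.8508
7. ⊥bis P4·P6 via (51.62,47.795): [(81.0996, 40.7371) (94, 16.1375) (94, 93) (71.2277, 93)]  |A|=1090.8508
8. ⊥bis P4·P7 via (80.365,58.825): [(77.2745, 60.9878) (94, 49.2831) (94, 93) (71.2277, 93)]  |A|=730.0899
9. ⊥bis P4·P8 via (64.015,72.31): [(77.2745, 60.9878) (94, 49.2831) (94, 93) (71.2277, 93)]  |A|=730.0899
10. canonical 4-gon: [(77.2745, 60.9878) (94, 49.2831) (94, 93) (71.2277, 93)]
11. shoelace: 730.0899

Area of P4's cell: 730.0899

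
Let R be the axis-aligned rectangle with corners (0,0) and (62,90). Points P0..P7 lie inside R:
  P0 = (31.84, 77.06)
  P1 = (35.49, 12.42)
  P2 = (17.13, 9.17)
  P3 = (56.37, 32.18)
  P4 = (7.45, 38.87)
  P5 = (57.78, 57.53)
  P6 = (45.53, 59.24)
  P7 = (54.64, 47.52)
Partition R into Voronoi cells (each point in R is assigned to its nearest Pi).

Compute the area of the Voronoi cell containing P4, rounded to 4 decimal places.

Area of P4's cell: 1042.4119

1. box [0,62]×[0,90]: [(0, 0) (62, 0) (62, 90) (0, 90)]
2. ⊥bis P4·P0 via (19.645,57.965): [(0, 70.5113) (0, 0) (62, 0) (62, 30.915)]  |A|=3144.2148
3. ⊥bis P4·P1 via (21.47,25.645): [(39.8095, 45.087) (0, 70.5113) (0, 2.8844)]  |A|=1346.0967
4. ⊥bis P4·P2 via (12.29,24.02): [(23.3319, 27.6188) (39.8095, 45.087) (0, 70.5113) (0, 20.0144)]  |A|=1146.2587
5. ⊥bis P4·P3 via (31.91,35.525): [(23.3319, 27.6188) (32.0999, 36.9139) (33.7471, 48.9587) (0, 70.5113) (0, 20.0144)]  |A|=1106.5599
6. ⊥bis P4·P5 via (32.615,48.2): [(23.3319, 27.6188) (32.0999, 36.9139) (33.3663, 46.1737) (31.8952, 50.1414) (0, 70.5113) (0, 20.0144)]  |A|=1103.756
7. ⊥bis P4·P6 via (26.49,49.055): [(23.3319, 27.6188) (32.0999, 36.9139) (32.2801, 38.231) (22.8025, 55.9485) (0, 70.5113) (0, 20.0144)]  |A|=1042.7274
8. ⊥bis P4·P7 via (31.045,43.195): [(23.3319, 27.6188) (32.0999, 36.9139) (32.1411, 37.2151) (31.7854, 39.1557) (22.8025, 55.9485) (0, 70.5113) (0, 20.0144)]  |A|=1042.4119
9. canonical 7-gon: [(23.3319, 27.6188) (32.0999, 36.9139) (32.1411, 37.2151) (31.7854, 39.1557) (22.8025, 55.9485) (0, 70.5113) (0, 20.0144)]
10. shoelace: 1042.4119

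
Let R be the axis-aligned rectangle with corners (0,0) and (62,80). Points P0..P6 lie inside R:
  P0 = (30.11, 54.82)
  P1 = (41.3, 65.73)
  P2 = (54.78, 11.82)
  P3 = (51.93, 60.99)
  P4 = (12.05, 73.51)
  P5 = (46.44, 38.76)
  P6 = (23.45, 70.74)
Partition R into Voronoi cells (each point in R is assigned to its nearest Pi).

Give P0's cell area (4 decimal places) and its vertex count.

1. box [0,62]×[0,80]: [(0, 0) (62, 0) (62, 80) (0, 80)]
2. ⊥bis P0·P1 via (35.705,60.275): [(0, 0) (62, 0) (62, 33.3052) (16.4736, 80) (0, 80)]  |A|=3897.075
3. ⊥bis P0·P2 via (42.445,33.32): [(0, 8.9684) (54.9761, 40.5093) (16.4736, 80) (0, 80)]  |A|=2277.7949
4. ⊥bis P0·P3 via (41.02,57.905): [(0, 8.9684) (47.2004, 36.0483) (42.2473, 53.5648) (16.4736, 80) (0, 80)]  |A|=2198.6451
5. ⊥bis P0·P4 via (21.08,64.165): [(0, 43.7956) (0, 8.9684) (47.2004, 36.0483) (42.2473, 53.5648) (26.6576, 69.5546)]  |A|=1630.0467
6. ⊥bis P0·P5 via (38.275,46.79): [(0, 43.7956) (0, 8.9684) (2.4755, 10.3887) (42.8481, 51.44) (42.2473, 53.5648) (26.6576, 69.5546)]  |A|=1230.0118
7. ⊥bis P0·P6 via (26.78,62.78): [(14.2006, 57.5175) (0, 43.7956) (0, 8.9684) (2.4755, 10.3887) (42.8481, 51.44) (42.2473, 53.5648) (31.3846, 64.7063)]  |A|=1171.3647
8. canonical 7-gon: [(14.2006, 57.5175) (0, 43.7956) (0, 8.9684) (2.4755, 10.3887) (42.8481, 51.44) (42.2473, 53.5648) (31.3846, 64.7063)]
9. shoelace: 1171.3647

Area of P0's cell: 1171.3647 (7 vertices)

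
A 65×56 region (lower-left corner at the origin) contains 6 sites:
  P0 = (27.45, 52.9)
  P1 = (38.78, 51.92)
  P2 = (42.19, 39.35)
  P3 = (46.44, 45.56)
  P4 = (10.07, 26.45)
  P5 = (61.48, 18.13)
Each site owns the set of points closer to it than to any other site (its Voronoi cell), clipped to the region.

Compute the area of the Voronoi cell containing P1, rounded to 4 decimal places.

Area of P1's cell: 126.4784

1. box [0,65]×[0,56]: [(0, 0) (65, 0) (65, 56) (0, 56)]
2. ⊥bis P1·P0 via (33.115,52.41): [(28.5817, 0) (65, 0) (65, 56) (33.4255, 56)]  |A|=1903.7966
3. ⊥bis P1·P2 via (40.485,45.635): [(32.3378, 43.4248) (65, 52.2854) (65, 56) (33.4255, 56)]  |A|=259.19
4. ⊥bis P1·P3 via (42.61,48.74): [(32.3378, 43.4248) (39.9002, 45.4764) (48.6379, 56) (33.4255, 56)]  |A|=126.4784
5. ⊥bis P1·P4 via (24.425,39.185): [(32.3378, 43.4248) (39.9002, 45.4764) (48.6379, 56) (33.4255, 56)]  |A|=126.4784
6. ⊥bis P1·P5 via (50.13,35.025): [(32.3378, 43.4248) (39.9002, 45.4764) (48.6379, 56) (33.4255, 56)]  |A|=126.4784
7. canonical 4-gon: [(32.3378, 43.4248) (39.9002, 45.4764) (48.6379, 56) (33.4255, 56)]
8. shoelace: 126.4784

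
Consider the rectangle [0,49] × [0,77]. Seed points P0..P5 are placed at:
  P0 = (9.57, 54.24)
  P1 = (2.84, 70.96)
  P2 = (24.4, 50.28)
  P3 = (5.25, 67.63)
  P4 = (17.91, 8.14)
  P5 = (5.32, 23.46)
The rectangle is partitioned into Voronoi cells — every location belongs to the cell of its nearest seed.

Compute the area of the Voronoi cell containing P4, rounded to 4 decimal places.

Area of P4's cell: 1053.9617

1. box [0,49]×[0,77]: [(0, 0) (49, 0) (49, 77) (0, 77)]
2. ⊥bis P4·P0 via (13.74,31.19): [(0, 28.7043) (0, 0) (49, 0) (49, 37.5689)]  |A|=1623.6935
3. ⊥bis P4·P1 via (10.375,39.55): [(0, 28.7043) (0, 0) (49, 0) (49, 37.5689)]  |A|=1623.6935
4. ⊥bis P4·P2 via (21.155,29.21): [(11.2379, 30.7373) (0, 28.7043) (0, 0) (49, 0) (49, 24.9216)]  |A|=1384.8983
5. ⊥bis P4·P3 via (11.58,37.885): [(11.2379, 30.7373) (0, 28.7043) (0, 0) (49, 0) (49, 24.9216)]  |A|=1384.8983
6. ⊥bis P4·P5 via (11.615,15.8): [(26.8631, 28.3309) (0, 6.2548) (0, 0) (49, 0) (49, 24.9216)]  |A|=1053.9617
7. canonical 5-gon: [(26.8631, 28.3309) (0, 6.2548) (0, 0) (49, 0) (49, 24.9216)]
8. shoelace: 1053.9617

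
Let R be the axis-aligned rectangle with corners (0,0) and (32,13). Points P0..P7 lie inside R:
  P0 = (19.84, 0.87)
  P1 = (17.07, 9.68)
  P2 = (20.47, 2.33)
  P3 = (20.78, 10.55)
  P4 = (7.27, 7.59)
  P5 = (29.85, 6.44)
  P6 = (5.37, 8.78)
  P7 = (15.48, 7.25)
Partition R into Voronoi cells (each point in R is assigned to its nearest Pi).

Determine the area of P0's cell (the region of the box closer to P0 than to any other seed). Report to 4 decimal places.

Area of P0's cell: 19.5034

1. box [0,32]×[0,13]: [(0, 0) (32, 0) (32, 13) (0, 13)]
2. ⊥bis P0·P1 via (18.455,5.275): [(1.6778, 0) (32, 0) (32, 9.5338)]  |A|=144.5421
3. ⊥bis P0·P2 via (20.155,1.6): [(14.5116, 4.0351) (1.6778, 0) (23.8629, 0)]  |A|=44.7601
4. ⊥bis P0·P3 via (20.31,5.71): [(14.5116, 4.0351) (1.6778, 0) (23.8629, 0)]  |A|=44.7601
5. ⊥bis P0·P4 via (13.555,4.23): [(14.5116, 4.0351) (13.2365, 3.6342) (11.2936, 0) (23.8629, 0)]  |A|=27.2871
6. ⊥bis P0·P5 via (24.845,3.655): [(14.5116, 4.0351) (13.2365, 3.6342) (11.2936, 0) (23.8629, 0)]  |A|=27.2871
7. ⊥bis P0·P6 via (12.605,4.825): [(14.5116, 4.0351) (13.2365, 3.6342) (11.2936, 0) (23.8629, 0)]  |A|=27.2871
8. ⊥bis P0·P7 via (17.66,4.06): [(16.4192, 3.212) (11.719, 0) (23.8629, 0)]  |A|=19.5034
9. canonical 3-gon: [(16.4192, 3.212) (11.719, 0) (23.8629, 0)]
10. shoelace: 19.5034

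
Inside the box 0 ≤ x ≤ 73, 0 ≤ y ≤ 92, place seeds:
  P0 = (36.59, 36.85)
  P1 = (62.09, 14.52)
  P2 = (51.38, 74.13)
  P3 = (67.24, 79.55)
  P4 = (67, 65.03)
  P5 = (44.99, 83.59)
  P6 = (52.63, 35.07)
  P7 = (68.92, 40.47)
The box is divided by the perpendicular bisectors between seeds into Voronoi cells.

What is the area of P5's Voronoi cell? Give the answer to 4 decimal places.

1. box [0,73]×[0,92]: [(0, 0) (73, 0) (73, 92) (0, 92)]
2. ⊥bis P5·P0 via (40.79,60.22): [(0, 67.5507) (73, 54.4313) (73, 92) (0, 92)]  |A|=2263.6578
3. ⊥bis P5·P1 via (53.54,49.055): [(0, 67.5507) (73, 54.4313) (73, 92) (0, 92)]  |A|=2263.6578
4. ⊥bis P5·P2 via (48.185,78.86): [(0, 67.5507) (24.8347, 63.0874) (67.638, 92) (0, 92)]  |A|=1281.3889
5. ⊥bis P5·P3 via (56.115,81.57): [(0, 67.5507) (24.8347, 63.0874) (56.6627, 84.5865) (58.0088, 92) (0, 92)]  |A|=1245.696
6. ⊥bis P5·P4 via (55.995,74.31): [(0, 67.5507) (24.8347, 63.0874) (56.6627, 84.5865) (58.0088, 92) (0, 92)]  |A|=1245.696
7. ⊥bis P5·P6 via (48.81,59.33): [(0, 67.5507) (24.8347, 63.0874) (56.6627, 84.5865) (58.0088, 92) (0, 92)]  |A|=1245.696
8. ⊥bis P5·P7 via (56.955,62.03): [(0, 67.5507) (24.8347, 63.0874) (56.6627, 84.5865) (58.0088, 92) (0, 92)]  |A|=1245.696
9. canonical 5-gon: [(0, 67.5507) (24.8347, 63.0874) (56.6627, 84.5865) (58.0088, 92) (0, 92)]
10. shoelace: 1245.696

Area of P5's cell: 1245.6960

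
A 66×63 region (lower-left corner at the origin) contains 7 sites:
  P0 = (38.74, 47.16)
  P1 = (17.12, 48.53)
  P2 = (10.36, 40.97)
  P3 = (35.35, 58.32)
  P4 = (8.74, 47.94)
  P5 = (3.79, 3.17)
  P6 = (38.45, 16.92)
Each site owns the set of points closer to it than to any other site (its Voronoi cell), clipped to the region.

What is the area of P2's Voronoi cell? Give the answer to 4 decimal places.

1. box [0,66]×[0,63]: [(0, 0) (66, 0) (66, 63) (0, 63)]
2. ⊥bis P2·P0 via (24.55,44.065): [(0, 0) (34.1611, 0) (20.4201, 63) (0, 63)]  |A|=1719.3059
3. ⊥bis P2·P1 via (13.74,44.75): [(0, 57.036) (0, 0) (34.1611, 0) (26.9835, 32.9079)]  |A|=1331.6007
4. ⊥bis P2·P3 via (22.855,49.645): [(0, 57.036) (0, 0) (34.1611, 0) (26.9835, 32.9079)]  |A|=1331.6007
5. ⊥bis P2·P4 via (9.55,44.455): [(13.1374, 45.2888) (0, 42.2353) (0, 0) (34.1611, 0) (26.9835, 32.9079)]  |A|=1234.3793
6. ⊥bis P2·P5 via (7.075,22.07): [(13.1374, 45.2888) (0, 42.2353) (0, 23.2997) (30.225, 18.0463) (26.9835, 32.9079)]  |A|=574.0221
7. ⊥bis P2·P6 via (24.405,28.945): [(13.1374, 45.2888) (0, 42.2353) (0, 23.2997) (17.0364, 20.3386) (27.1488, 32.1498) (26.9835, 32.9079)]  |A|=484.5457
8. canonical 6-gon: [(13.1374, 45.2888) (0, 42.2353) (0, 23.2997) (17.0364, 20.3386) (27.1488, 32.1498) (26.9835, 32.9079)]
9. shoelace: 484.5457

Area of P2's cell: 484.5457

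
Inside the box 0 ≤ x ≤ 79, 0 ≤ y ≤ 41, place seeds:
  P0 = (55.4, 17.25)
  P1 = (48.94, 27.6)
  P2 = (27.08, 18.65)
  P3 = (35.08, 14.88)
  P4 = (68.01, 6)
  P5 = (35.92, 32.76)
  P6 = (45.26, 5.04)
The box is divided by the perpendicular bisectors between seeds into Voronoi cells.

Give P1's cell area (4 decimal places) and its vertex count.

1. box [0,79]×[0,41]: [(0, 0) (79, 0) (79, 41) (0, 41)]
2. ⊥bis P1·P0 via (52.17,22.425): [(0, 0) (16.2414, 0) (79, 39.1711) (79, 41) (0, 41)]  |A|=2009.8393
3. ⊥bis P1·P2 via (38.01,23.125): [(41.1203, 15.5283) (79, 39.1711) (79, 41) (30.6916, 41)]  |A|=649.8896
4. ⊥bis P1·P3 via (42.01,21.24): [(36.1816, 27.5907) (45.0188, 17.9615) (79, 39.1711) (79, 41) (30.6916, 41)]  |A|=620.3682
5. ⊥bis P1·P4 via (58.475,16.8): [(36.1816, 27.5907) (45.0188, 17.9615) (79, 39.1711) (79, 41) (30.6916, 41)]  |A|=620.3682
6. ⊥bis P1·P5 via (42.43,30.18): [(39.8288, 23.6166) (45.0188, 17.9615) (79, 39.1711) (79, 41) (46.7181, 41)]  |A|=467.5262
7. ⊥bis P1·P6 via (47.1,16.32): [(39.8288, 23.6166) (45.0188, 17.9615) (79, 39.1711) (79, 41) (46.7181, 41)]  |A|=467.5262
8. canonical 5-gon: [(39.8288, 23.6166) (45.0188, 17.9615) (79, 39.1711) (79, 41) (46.7181, 41)]
9. shoelace: 467.5262

Area of P1's cell: 467.5262 (5 vertices)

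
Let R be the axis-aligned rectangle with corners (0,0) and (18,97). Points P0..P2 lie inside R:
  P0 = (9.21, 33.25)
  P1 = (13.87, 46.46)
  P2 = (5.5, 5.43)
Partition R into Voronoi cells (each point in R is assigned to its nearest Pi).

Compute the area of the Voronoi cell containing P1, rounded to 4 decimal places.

Area of P1's cell: 1012.4817

1. box [0,18]×[0,97]: [(0, 0) (18, 0) (18, 97) (0, 97)]
2. ⊥bis P1·P0 via (11.54,39.855): [(0, 43.9259) (18, 37.5762) (18, 97) (0, 97)]  |A|=1012.4817
3. ⊥bis P1·P2 via (9.685,25.945): [(0, 43.9259) (18, 37.5762) (18, 97) (0, 97)]  |A|=1012.4817
4. canonical 4-gon: [(0, 43.9259) (18, 37.5762) (18, 97) (0, 97)]
5. shoelace: 1012.4817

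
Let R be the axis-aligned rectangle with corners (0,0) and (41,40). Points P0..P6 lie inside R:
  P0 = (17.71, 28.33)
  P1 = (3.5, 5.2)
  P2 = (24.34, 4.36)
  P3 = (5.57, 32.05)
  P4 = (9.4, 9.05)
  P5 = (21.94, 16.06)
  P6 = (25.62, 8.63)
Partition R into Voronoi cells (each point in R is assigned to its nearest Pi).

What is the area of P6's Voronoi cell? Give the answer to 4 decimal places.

Area of P6's cell: 231.2150

1. box [0,41]×[0,40]: [(0, 0) (41, 0) (41, 40) (0, 40)]
2. ⊥bis P6·P0 via (21.665,18.48): [(0, 9.781) (0, 0) (41, 0) (41, 26.2434)]  |A|=738.5013
3. ⊥bis P6·P1 via (14.56,6.915): [(13.2882, 15.1165) (15.6323, 0) (41, 0) (41, 26.2434)]  |A|=555.3622
4. ⊥bis P6·P2 via (24.98,6.495): [(13.2882, 15.1165) (14.1203, 9.7504) (41, 1.6928) (41, 26.2434)]  |A|=408.9397
5. ⊥bis P6·P3 via (15.595,20.34): [(13.2882, 15.1165) (14.1203, 9.7504) (41, 1.6928) (41, 26.2434)]  |A|=408.9397
6. ⊥bis P6·P4 via (17.51,8.84): [(17.7186, 16.8954) (17.5073, 8.7351) (41, 1.6928) (41, 26.2434)]  |A|=382.386
7. ⊥bis P6·P5 via (23.78,12.345): [(17.5205, 9.2447) (17.5073, 8.7351) (41, 1.6928) (41, 20.8739)]  |A|=231.215
8. canonical 4-gon: [(17.5205, 9.2447) (17.5073, 8.7351) (41, 1.6928) (41, 20.8739)]
9. shoelace: 231.215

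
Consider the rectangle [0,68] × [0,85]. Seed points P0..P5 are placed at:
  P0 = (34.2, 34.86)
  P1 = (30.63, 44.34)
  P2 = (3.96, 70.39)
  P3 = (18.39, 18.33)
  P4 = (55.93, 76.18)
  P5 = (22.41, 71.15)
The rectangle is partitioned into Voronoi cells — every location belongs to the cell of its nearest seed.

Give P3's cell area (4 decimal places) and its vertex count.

Area of P3's cell: 1316.9284 (5 vertices)

1. box [0,68]×[0,85]: [(0, 0) (68, 0) (68, 85) (0, 85)]
2. ⊥bis P3·P0 via (26.295,26.595): [(0, 51.7447) (0, 0) (54.1012, 0)]  |A|=1399.7231
3. ⊥bis P3·P1 via (24.51,31.335): [(18.2679, 34.2725) (0, 42.8691) (0, 0) (54.1012, 0)]  |A|=1318.6543
4. ⊥bis P3·P2 via (11.175,44.36): [(18.2679, 34.2725) (2.1485, 41.858) (0, 41.2625) (0, 0) (54.1012, 0)]  |A|=1316.9284
5. ⊥bis P3·P4 via (37.16,47.255): [(18.2679, 34.2725) (2.1485, 41.858) (0, 41.2625) (0, 0) (54.1012, 0)]  |A|=1316.9284
6. ⊥bis P3·P5 via (20.4,44.74): [(18.2679, 34.2725) (2.1485, 41.858) (0, 41.2625) (0, 0) (54.1012, 0)]  |A|=1316.9284
7. canonical 5-gon: [(18.2679, 34.2725) (2.1485, 41.858) (0, 41.2625) (0, 0) (54.1012, 0)]
8. shoelace: 1316.9284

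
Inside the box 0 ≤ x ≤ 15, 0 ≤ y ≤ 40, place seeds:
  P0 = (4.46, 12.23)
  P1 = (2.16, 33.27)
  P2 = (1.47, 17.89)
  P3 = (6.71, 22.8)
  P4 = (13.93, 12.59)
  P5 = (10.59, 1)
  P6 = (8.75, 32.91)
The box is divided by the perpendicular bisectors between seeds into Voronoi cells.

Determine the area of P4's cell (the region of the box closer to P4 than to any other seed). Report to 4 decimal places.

1. box [0,15]×[0,40]: [(0, 0) (15, 0) (15, 40) (0, 40)]
2. ⊥bis P4·P0 via (9.195,12.41): [(9.6668, 0) (15, 0) (15, 40) (8.1462, 40)]  |A|=243.7413
3. ⊥bis P4·P1 via (8.045,22.93): [(8.7792, 23.3479) (9.6668, 0) (15, 0) (15, 26.8884)]  |A|=145.8936
4. ⊥bis P4·P2 via (7.7,15.24): [(11.9057, 25.1273) (8.9736, 18.2342) (9.6668, 0) (15, 0) (15, 26.8884)]  |A|=137.7267
5. ⊥bis P4·P3 via (10.32,17.695): [(9.0288, 16.7819) (9.6668, 0) (15, 0) (15, 21.0045)]  |A|=107.4619
6. ⊥bis P4·P5 via (12.26,6.795): [(9.0288, 16.7819) (9.3769, 7.6259) (15, 6.0054) (15, 21.0045)]  |A|=70.2421
7. ⊥bis P4·P6 via (11.34,22.75): [(9.0288, 16.7819) (9.3769, 7.6259) (15, 6.0054) (15, 21.0045)]  |A|=70.2421
8. canonical 4-gon: [(9.0288, 16.7819) (9.3769, 7.6259) (15, 6.0054) (15, 21.0045)]
9. shoelace: 70.2421

Area of P4's cell: 70.2421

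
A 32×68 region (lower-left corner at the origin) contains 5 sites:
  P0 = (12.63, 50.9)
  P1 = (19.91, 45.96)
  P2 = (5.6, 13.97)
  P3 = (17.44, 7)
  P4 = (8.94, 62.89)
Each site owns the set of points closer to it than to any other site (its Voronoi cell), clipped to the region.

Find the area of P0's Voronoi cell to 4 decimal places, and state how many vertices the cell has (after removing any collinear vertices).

1. box [0,32]×[0,68]: [(0, 0) (32, 0) (32, 68) (0, 68)]
2. ⊥bis P0·P1 via (16.27,48.43): [(0, 24.4532) (29.5496, 68) (0, 68)]  |A|=643.3968
3. ⊥bis P0·P2 via (9.115,32.435): [(0, 34.1701) (5.8394, 33.0585) (29.5496, 68) (0, 68)]  |A|=615.0263
4. ⊥bis P0·P3 via (15.035,28.95): [(0, 34.1701) (5.8394, 33.0585) (29.5496, 68) (0, 68)]  |A|=615.0263
5. ⊥bis P0·P4 via (10.785,56.895): [(0, 53.5758) (0, 34.1701) (5.8394, 33.0585) (24.9781, 61.263)]  |A|=335.3446
6. canonical 4-gon: [(0, 53.5758) (0, 34.1701) (5.8394, 33.0585) (24.9781, 61.263)]
7. shoelace: 335.3446

Area of P0's cell: 335.3446 (4 vertices)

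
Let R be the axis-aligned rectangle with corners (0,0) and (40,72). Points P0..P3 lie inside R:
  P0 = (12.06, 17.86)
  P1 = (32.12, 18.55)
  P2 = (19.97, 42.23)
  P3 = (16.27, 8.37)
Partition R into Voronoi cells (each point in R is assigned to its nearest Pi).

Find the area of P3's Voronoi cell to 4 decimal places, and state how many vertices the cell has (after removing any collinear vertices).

Area of P3's cell: 349.0960 (4 vertices)

1. box [0,40]×[0,72]: [(0, 0) (40, 0) (40, 72) (0, 72)]
2. ⊥bis P3·P0 via (14.165,13.115): [(0, 6.8311) (0, 0) (40, 0) (40, 24.576)]  |A|=628.142
3. ⊥bis P3·P1 via (24.195,13.46): [(22.1433, 16.6544) (0, 6.8311) (0, 0) (32.84, 0)]  |A|=349.096
4. ⊥bis P3·P2 via (18.12,25.3): [(22.1433, 16.6544) (0, 6.8311) (0, 0) (32.84, 0)]  |A|=349.096
5. canonical 4-gon: [(22.1433, 16.6544) (0, 6.8311) (0, 0) (32.84, 0)]
6. shoelace: 349.096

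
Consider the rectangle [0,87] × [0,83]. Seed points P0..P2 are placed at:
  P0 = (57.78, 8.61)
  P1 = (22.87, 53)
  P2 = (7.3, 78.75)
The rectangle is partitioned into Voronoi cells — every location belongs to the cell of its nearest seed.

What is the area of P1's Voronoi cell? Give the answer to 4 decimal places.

1. box [0,87]×[0,83]: [(0, 0) (87, 0) (87, 83) (0, 83)]
2. ⊥bis P1·P0 via (40.325,30.805): [(0, 0) (1.1547, 0) (87, 67.512) (87, 83) (0, 83)]  |A|=4323.2067
3. ⊥bis P1·P2 via (15.085,65.875): [(0, 56.7537) (0, 0) (1.1547, 0) (87, 67.512) (87, 83) (43.4067, 83)]  |A|=3753.5742
4. canonical 6-gon: [(0, 56.7537) (0, 0) (1.1547, 0) (87, 67.512) (87, 83) (43.4067, 83)]
5. shoelace: 3753.5742

Area of P1's cell: 3753.5742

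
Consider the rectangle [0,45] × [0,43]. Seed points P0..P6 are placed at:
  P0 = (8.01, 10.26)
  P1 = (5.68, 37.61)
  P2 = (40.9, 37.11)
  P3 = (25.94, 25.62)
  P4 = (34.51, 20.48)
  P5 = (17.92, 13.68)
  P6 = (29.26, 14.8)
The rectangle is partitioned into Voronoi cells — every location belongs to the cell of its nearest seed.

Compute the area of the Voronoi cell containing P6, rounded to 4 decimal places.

1. box [0,45]×[0,43]: [(0, 0) (45, 0) (45, 43) (0, 43)]
2. ⊥bis P6·P0 via (18.635,12.53): [(21.312, 0) (45, 0) (45, 43) (12.1252, 43)]  |A|=1216.1008
3. ⊥bis P6·P1 via (17.47,26.205): [(16.0312, 24.7176) (21.312, 0) (45, 0) (45, 43) (33.7166, 43)]  |A|=1018.7295
4. ⊥bis P6·P2 via (35.08,25.955): [(23.216, 32.1449) (16.0312, 24.7176) (21.312, 0) (45, 0) (45, 20.7793)]  |A|=715.4605
5. ⊥bis P6·P3 via (27.6,20.21): [(39.2436, 23.7827) (17.6467, 17.1559) (21.312, 0) (45, 0) (45, 20.7793)]  |A|=538.8918
6. ⊥bis P6·P4 via (31.885,17.64): [(28.7295, 20.5566) (17.6467, 17.1559) (21.312, 0) (45, 0) (45, 5.5179)]  |A|=389.6618
7. ⊥bis P6·P5 via (23.59,14.24): [(28.7295, 20.5566) (23.1357, 18.8402) (24.9964, 0) (45, 0) (45, 5.5179)]  |A|=304.7834
8. canonical 5-gon: [(28.7295, 20.5566) (23.1357, 18.8402) (24.9964, 0) (45, 0) (45, 5.5179)]
9. shoelace: 304.7834

Area of P6's cell: 304.7834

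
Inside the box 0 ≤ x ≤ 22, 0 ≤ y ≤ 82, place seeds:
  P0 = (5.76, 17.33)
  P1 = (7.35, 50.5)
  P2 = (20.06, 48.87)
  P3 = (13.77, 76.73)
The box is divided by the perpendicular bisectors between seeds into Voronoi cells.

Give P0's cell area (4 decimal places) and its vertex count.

1. box [0,22]×[0,82]: [(0, 0) (22, 0) (22, 82) (0, 82)]
2. ⊥bis P0·P1 via (6.555,33.915): [(0, 34.2292) (0, 0) (22, 0) (22, 33.1746)]  |A|=741.4424
3. ⊥bis P0·P2 via (12.91,33.1): [(11.6512, 33.6707) (0, 34.2292) (0, 0) (22, 0) (22, 28.9787)]  |A|=719.7308
4. ⊥bis P0·P3 via (9.765,47.03): [(11.6512, 33.6707) (0, 34.2292) (0, 0) (22, 0) (22, 28.9787)]  |A|=719.7308
5. canonical 5-gon: [(11.6512, 33.6707) (0, 34.2292) (0, 0) (22, 0) (22, 28.9787)]
6. shoelace: 719.7308

Area of P0's cell: 719.7308 (5 vertices)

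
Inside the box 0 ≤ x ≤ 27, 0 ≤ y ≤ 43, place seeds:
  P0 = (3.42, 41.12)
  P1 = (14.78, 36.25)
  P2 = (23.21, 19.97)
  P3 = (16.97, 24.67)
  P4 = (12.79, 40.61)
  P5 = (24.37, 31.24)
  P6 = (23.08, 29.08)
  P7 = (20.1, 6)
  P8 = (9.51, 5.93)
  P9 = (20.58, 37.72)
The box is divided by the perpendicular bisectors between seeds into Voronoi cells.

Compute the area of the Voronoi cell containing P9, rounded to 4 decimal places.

1. box [0,27]×[0,43]: [(0, 0) (27, 0) (27, 43) (0, 43)]
2. ⊥bis P9·P0 via (12,39.42): [(4.1895, 0) (27, 0) (27, 43) (12.7093, 43)]  |A|=797.6751
3. ⊥bis P9·P1 via (17.68,36.985): [(27, 0.2122) (27, 43) (16.1555, 43)]  |A|=232.0059
4. ⊥bis P9·P2 via (21.895,28.845): [(19.821, 28.5377) (27, 29.6014) (27, 43) (16.1555, 43)]  |A|=126.5128
5. ⊥bis P9·P3 via (18.775,31.195): [(19.1755, 31.0842) (25.3953, 29.3636) (27, 29.6014) (27, 43) (16.1555, 43)]  |A|=119.1487
6. ⊥bis P9·P4 via (16.685,39.165): [(16.9479, 39.8736) (19.1755, 31.0842) (25.3953, 29.3636) (27, 29.6014) (27, 43) (18.1077, 43)]  |A|=116.0969
7. ⊥bis P9·P5 via (22.475,34.48): [(16.9479, 39.8736) (18.852, 32.361) (27, 37.1266) (27, 43) (18.1077, 43)]  |A|=78.5642
8. ⊥bis P9·P6 via (21.83,33.4): [(16.9479, 39.8736) (18.8101, 32.5262) (19.452, 32.7119) (27, 37.1266) (27, 43) (18.1077, 43)]  |A|=78.5073
9. ⊥bis P9·P7 via (20.34,21.86): [(16.9479, 39.8736) (18.8101, 32.5262) (19.452, 32.7119) (27, 37.1266) (27, 43) (18.1077, 43)]  |A|=78.5073
10. ⊥bis P9·P8 via (15.045,21.825): [(16.9479, 39.8736) (18.8101, 32.5262) (19.452, 32.7119) (27, 37.1266) (27, 43) (18.1077, 43)]  |A|=78.5073
11. canonical 6-gon: [(16.9479, 39.8736) (18.8101, 32.5262) (19.452, 32.7119) (27, 37.1266) (27, 43) (18.1077, 43)]
12. shoelace: 78.5073

Area of P9's cell: 78.5073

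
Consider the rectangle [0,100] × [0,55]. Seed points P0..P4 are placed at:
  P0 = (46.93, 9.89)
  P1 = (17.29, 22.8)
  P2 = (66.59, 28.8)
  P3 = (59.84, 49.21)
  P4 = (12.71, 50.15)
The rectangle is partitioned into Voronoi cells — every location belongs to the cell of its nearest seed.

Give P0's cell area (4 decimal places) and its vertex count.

Area of P0's cell: 903.1637 (4 vertices)

1. box [0,100]×[0,55]: [(0, 0) (100, 0) (100, 55) (0, 55)]
2. ⊥bis P0·P1 via (32.11,16.345): [(24.9908, 0) (100, 0) (100, 55) (48.9466, 55)]  |A|=3466.723
3. ⊥bis P0·P2 via (56.76,19.345): [(40.6926, 36.0497) (24.9908, 0) (75.367, 0)]  |A|=908.0239
4. ⊥bis P0·P3 via (53.385,29.55): [(43.9714, 32.6408) (39.8038, 34.0091) (24.9908, 0) (75.367, 0)]  |A|=903.1637
5. ⊥bis P0·P4 via (29.82,30.02): [(43.9714, 32.6408) (39.8038, 34.0091) (24.9908, 0) (75.367, 0)]  |A|=903.1637
6. canonical 4-gon: [(43.9714, 32.6408) (39.8038, 34.0091) (24.9908, 0) (75.367, 0)]
7. shoelace: 903.1637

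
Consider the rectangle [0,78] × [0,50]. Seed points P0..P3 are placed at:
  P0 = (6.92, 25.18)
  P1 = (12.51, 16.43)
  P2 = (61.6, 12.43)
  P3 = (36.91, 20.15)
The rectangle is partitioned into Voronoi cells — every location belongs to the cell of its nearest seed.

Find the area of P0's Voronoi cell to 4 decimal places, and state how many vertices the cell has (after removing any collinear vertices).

Area of P0's cell: 681.7667 (4 vertices)

1. box [0,78]×[0,50]: [(0, 0) (78, 0) (78, 50) (0, 50)]
2. ⊥bis P0·P1 via (9.715,20.805): [(0, 14.5985) (55.4138, 50) (0, 50)]  |A|=980.8656
3. ⊥bis P0·P2 via (34.26,18.805): [(0, 14.5985) (39.1043, 39.5806) (41.5339, 50) (0, 50)]  |A|=908.5554
4. ⊥bis P0·P3 via (21.915,22.665): [(0, 14.5985) (23.0297, 29.3112) (26.4997, 50) (0, 50)]  |A|=681.7667
5. canonical 4-gon: [(0, 14.5985) (23.0297, 29.3112) (26.4997, 50) (0, 50)]
6. shoelace: 681.7667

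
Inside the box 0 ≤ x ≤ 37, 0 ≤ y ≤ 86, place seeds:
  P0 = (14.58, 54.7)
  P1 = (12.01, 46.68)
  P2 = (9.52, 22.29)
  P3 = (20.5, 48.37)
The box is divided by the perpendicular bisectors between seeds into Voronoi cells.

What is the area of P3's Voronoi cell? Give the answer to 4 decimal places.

1. box [0,37]×[0,86]: [(0, 0) (37, 0) (37, 86) (0, 86)]
2. ⊥bis P3·P0 via (17.54,51.535): [(0, 35.1311) (0, 0) (37, 0) (37, 69.7346)]  |A|=1940.0143
3. ⊥bis P3·P1 via (16.255,47.525): [(15.7837, 49.8925) (25.7152, 0) (37, 0) (37, 69.7346)]  |A|=1021.2664
4. ⊥bis P3·P2 via (15.01,35.33): [(15.7837, 49.8925) (19.0184, 33.6424) (37, 26.0719) (37, 69.7346)]  |A|=597.0358
5. canonical 4-gon: [(15.7837, 49.8925) (19.0184, 33.6424) (37, 26.0719) (37, 69.7346)]
6. shoelace: 597.0358

Area of P3's cell: 597.0358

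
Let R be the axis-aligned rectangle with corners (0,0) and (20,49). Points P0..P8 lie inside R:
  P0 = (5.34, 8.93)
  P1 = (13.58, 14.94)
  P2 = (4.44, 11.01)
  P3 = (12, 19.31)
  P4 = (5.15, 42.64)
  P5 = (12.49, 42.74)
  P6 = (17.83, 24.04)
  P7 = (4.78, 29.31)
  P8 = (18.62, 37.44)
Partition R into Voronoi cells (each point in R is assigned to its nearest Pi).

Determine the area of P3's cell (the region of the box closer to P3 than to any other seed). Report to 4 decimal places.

1. box [0,20]×[0,49]: [(0, 0) (20, 0) (20, 49) (0, 49)]
2. ⊥bis P3·P0 via (8.67,14.12): [(0, 19.6828) (20, 6.8505) (20, 49) (0, 49)]  |A|=714.6671
3. ⊥bis P3·P1 via (12.79,17.125): [(0, 19.6828) (7.1594, 15.0892) (20, 19.7318) (20, 49) (0, 49)]  |A|=631.9649
4. ⊥bis P3·P2 via (8.22,15.16): [(0, 22.6471) (7.9743, 15.3838) (20, 19.7318) (20, 49) (0, 49)]  |A|=617.2197
5. ⊥bis P3·P4 via (8.575,30.975): [(0, 28.4573) (0, 22.6471) (7.9743, 15.3838) (20, 19.7318) (20, 34.3295)]  |A|=265.0877
6. ⊥bis P3·P5 via (12.245,31.025): [(8.978, 31.0933) (0, 28.4573) (0, 22.6471) (7.9743, 15.3838) (20, 19.7318) (20, 30.8628)]  |A|=245.9826
7. ⊥bis P3·P6 via (14.915,21.675): [(7.6016, 30.6892) (0, 28.4573) (0, 22.6471) (7.9743, 15.3838) (17.2873, 18.751)]  |A|=153.6512
8. ⊥bis P3·P7 via (8.39,24.31): [(11.1566, 26.3075) (2.6914, 20.1956) (7.9743, 15.3838) (17.2873, 18.751)]  |A|=82.0184
9. ⊥bis P3·P8 via (15.31,28.375): [(11.1566, 26.3075) (2.6914, 20.1956) (7.9743, 15.3838) (17.2873, 18.751)]  |A|=82.0184
10. canonical 4-gon: [(11.1566, 26.3075) (2.6914, 20.1956) (7.9743, 15.3838) (17.2873, 18.751)]
11. shoelace: 82.0184

Area of P3's cell: 82.0184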